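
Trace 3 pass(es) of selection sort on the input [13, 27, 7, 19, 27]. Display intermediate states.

Pass 1: Select minimum 7 at index 2, swap -> [7, 27, 13, 19, 27]
Pass 2: Select minimum 13 at index 2, swap -> [7, 13, 27, 19, 27]
Pass 3: Select minimum 19 at index 3, swap -> [7, 13, 19, 27, 27]


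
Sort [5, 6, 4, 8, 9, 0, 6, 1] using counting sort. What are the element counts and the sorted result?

Count array: [1, 1, 0, 0, 1, 1, 2, 0, 1, 1]
(count[i] = number of elements equal to i)
Cumulative count: [1, 2, 2, 2, 3, 4, 6, 6, 7, 8]
Sorted: [0, 1, 4, 5, 6, 6, 8, 9]


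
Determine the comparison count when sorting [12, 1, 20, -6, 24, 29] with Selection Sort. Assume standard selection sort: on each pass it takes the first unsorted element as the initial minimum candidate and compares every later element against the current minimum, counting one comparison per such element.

Pass 1: scan indices 1..5 for the minimum = 5 comparison(s); min is -6, place at index 0 -> [-6, 1, 20, 12, 24, 29]
Pass 2: scan indices 2..5 for the minimum = 4 comparison(s); min is 1, place at index 1 -> [-6, 1, 20, 12, 24, 29]
Pass 3: scan indices 3..5 for the minimum = 3 comparison(s); min is 12, place at index 2 -> [-6, 1, 12, 20, 24, 29]
Pass 4: scan indices 4..5 for the minimum = 2 comparison(s); min is 20, place at index 3 -> [-6, 1, 12, 20, 24, 29]
Pass 5: scan indices 5..5 for the minimum = 1 comparison(s); min is 24, place at index 4 -> [-6, 1, 12, 20, 24, 29]
Selection sort always scans the whole unsorted suffix, so the count is (n-1) + (n-2) + ... + 1 = n(n-1)/2 = 6*5/2 = 15 regardless of the input order.
Total comparisons: 5 + 4 + 3 + 2 + 1 = 15


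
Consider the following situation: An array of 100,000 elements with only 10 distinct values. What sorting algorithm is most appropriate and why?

Best choice: 3-way quicksort or Counting sort
Reason: 3-way (Dutch national flag) partitioning groups every copy of the pivot together, so with only d=10 distinct keys quicksort finishes in O(n log d) expected time, which is effectively linear; counting sort runs in O(n + k) where k is the size of the key range (not the number of distinct values), so it is linear when the 10 values are integers drawn from a small known range


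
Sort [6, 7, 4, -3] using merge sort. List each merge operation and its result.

Divide and conquer:
  Merge [6] + [7] -> [6, 7]
  Merge [4] + [-3] -> [-3, 4]
  Merge [6, 7] + [-3, 4] -> [-3, 4, 6, 7]


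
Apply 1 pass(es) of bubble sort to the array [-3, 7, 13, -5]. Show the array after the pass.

After pass 1: [-3, 7, -5, 13] (1 swaps)
Total swaps: 1


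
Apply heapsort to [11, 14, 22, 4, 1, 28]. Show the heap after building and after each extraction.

Build heap: [28, 14, 22, 4, 1, 11]
Extract 28: [22, 14, 11, 4, 1, 28]
Extract 22: [14, 4, 11, 1, 22, 28]
Extract 14: [11, 4, 1, 14, 22, 28]
Extract 11: [4, 1, 11, 14, 22, 28]
Extract 4: [1, 4, 11, 14, 22, 28]


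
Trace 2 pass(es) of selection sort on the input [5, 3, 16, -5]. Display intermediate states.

Pass 1: Select minimum -5 at index 3, swap -> [-5, 3, 16, 5]
Pass 2: Select minimum 3 at index 1, swap -> [-5, 3, 16, 5]


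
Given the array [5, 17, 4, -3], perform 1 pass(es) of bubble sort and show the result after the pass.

After pass 1: [5, 4, -3, 17] (2 swaps)
Total swaps: 2


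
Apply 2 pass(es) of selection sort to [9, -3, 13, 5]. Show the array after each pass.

Pass 1: Select minimum -3 at index 1, swap -> [-3, 9, 13, 5]
Pass 2: Select minimum 5 at index 3, swap -> [-3, 5, 13, 9]


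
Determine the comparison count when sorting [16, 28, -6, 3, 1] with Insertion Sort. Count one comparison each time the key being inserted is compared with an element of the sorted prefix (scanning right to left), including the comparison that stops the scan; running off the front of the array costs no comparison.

Insert 28: 16 <= 28 (stop) = 1 comparison(s) -> [16, 28, -6, 3, 1]
Insert -6: 28 > -6 (shift), 16 > -6 (shift), reached front = 2 comparison(s) -> [-6, 16, 28, 3, 1]
Insert 3: 28 > 3 (shift), 16 > 3 (shift), -6 <= 3 (stop) = 3 comparison(s) -> [-6, 3, 16, 28, 1]
Insert 1: 28 > 1 (shift), 16 > 1 (shift), 3 > 1 (shift), -6 <= 1 (stop) = 4 comparison(s) -> [-6, 1, 3, 16, 28]
Total comparisons: 1 + 2 + 3 + 4 = 10


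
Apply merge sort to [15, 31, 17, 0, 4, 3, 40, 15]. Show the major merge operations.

Divide and conquer:
  Merge [15] + [31] -> [15, 31]
  Merge [17] + [0] -> [0, 17]
  Merge [15, 31] + [0, 17] -> [0, 15, 17, 31]
  Merge [4] + [3] -> [3, 4]
  Merge [40] + [15] -> [15, 40]
  Merge [3, 4] + [15, 40] -> [3, 4, 15, 40]
  Merge [0, 15, 17, 31] + [3, 4, 15, 40] -> [0, 3, 4, 15, 15, 17, 31, 40]


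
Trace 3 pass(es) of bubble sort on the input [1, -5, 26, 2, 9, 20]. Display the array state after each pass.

After pass 1: [-5, 1, 2, 9, 20, 26] (4 swaps)
After pass 2: [-5, 1, 2, 9, 20, 26] (0 swaps)
After pass 3: [-5, 1, 2, 9, 20, 26] (0 swaps)
Total swaps: 4


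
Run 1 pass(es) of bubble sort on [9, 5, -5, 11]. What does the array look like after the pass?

After pass 1: [5, -5, 9, 11] (2 swaps)
Total swaps: 2


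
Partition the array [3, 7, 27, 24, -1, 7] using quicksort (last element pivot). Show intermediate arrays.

Partition 1: pivot=7 at index 3 -> [3, 7, -1, 7, 27, 24]
Partition 2: pivot=-1 at index 0 -> [-1, 7, 3, 7, 27, 24]
Partition 3: pivot=3 at index 1 -> [-1, 3, 7, 7, 27, 24]
Partition 4: pivot=24 at index 4 -> [-1, 3, 7, 7, 24, 27]


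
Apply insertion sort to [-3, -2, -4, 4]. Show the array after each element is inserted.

First element -3 is already 'sorted'
Insert -2: shifted 0 elements -> [-3, -2, -4, 4]
Insert -4: shifted 2 elements -> [-4, -3, -2, 4]
Insert 4: shifted 0 elements -> [-4, -3, -2, 4]


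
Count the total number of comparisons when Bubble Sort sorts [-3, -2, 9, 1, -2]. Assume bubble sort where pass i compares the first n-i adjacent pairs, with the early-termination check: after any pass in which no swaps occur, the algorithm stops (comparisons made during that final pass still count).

Pass 1: compare adjacent pairs (0,1)..(3,4) = 4 comparison(s), 2 swap(s) -> [-3, -2, 1, -2, 9]
Pass 2: compare adjacent pairs (0,1)..(2,3) = 3 comparison(s), 1 swap(s) -> [-3, -2, -2, 1, 9]
Pass 3: compare adjacent pairs (0,1)..(1,2) = 2 comparison(s), 0 swap(s) -> [-3, -2, -2, 1, 9]
No swaps in this pass, so bubble sort stops here.
Total comparisons: 4 + 3 + 2 = 9


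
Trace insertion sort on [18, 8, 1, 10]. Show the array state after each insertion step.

First element 18 is already 'sorted'
Insert 8: shifted 1 elements -> [8, 18, 1, 10]
Insert 1: shifted 2 elements -> [1, 8, 18, 10]
Insert 10: shifted 1 elements -> [1, 8, 10, 18]


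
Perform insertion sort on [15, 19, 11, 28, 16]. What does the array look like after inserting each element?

First element 15 is already 'sorted'
Insert 19: shifted 0 elements -> [15, 19, 11, 28, 16]
Insert 11: shifted 2 elements -> [11, 15, 19, 28, 16]
Insert 28: shifted 0 elements -> [11, 15, 19, 28, 16]
Insert 16: shifted 2 elements -> [11, 15, 16, 19, 28]


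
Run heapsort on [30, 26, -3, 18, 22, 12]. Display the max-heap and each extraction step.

Build heap: [30, 26, 12, 18, 22, -3]
Extract 30: [26, 22, 12, 18, -3, 30]
Extract 26: [22, 18, 12, -3, 26, 30]
Extract 22: [18, -3, 12, 22, 26, 30]
Extract 18: [12, -3, 18, 22, 26, 30]
Extract 12: [-3, 12, 18, 22, 26, 30]


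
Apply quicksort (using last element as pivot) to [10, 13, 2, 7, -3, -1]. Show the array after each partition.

Partition 1: pivot=-1 at index 1 -> [-3, -1, 2, 7, 10, 13]
Partition 2: pivot=13 at index 5 -> [-3, -1, 2, 7, 10, 13]
Partition 3: pivot=10 at index 4 -> [-3, -1, 2, 7, 10, 13]
Partition 4: pivot=7 at index 3 -> [-3, -1, 2, 7, 10, 13]


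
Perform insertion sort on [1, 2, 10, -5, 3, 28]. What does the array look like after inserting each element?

First element 1 is already 'sorted'
Insert 2: shifted 0 elements -> [1, 2, 10, -5, 3, 28]
Insert 10: shifted 0 elements -> [1, 2, 10, -5, 3, 28]
Insert -5: shifted 3 elements -> [-5, 1, 2, 10, 3, 28]
Insert 3: shifted 1 elements -> [-5, 1, 2, 3, 10, 28]
Insert 28: shifted 0 elements -> [-5, 1, 2, 3, 10, 28]


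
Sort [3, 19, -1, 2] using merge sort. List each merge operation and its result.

Divide and conquer:
  Merge [3] + [19] -> [3, 19]
  Merge [-1] + [2] -> [-1, 2]
  Merge [3, 19] + [-1, 2] -> [-1, 2, 3, 19]


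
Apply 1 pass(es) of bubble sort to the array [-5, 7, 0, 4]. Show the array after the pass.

After pass 1: [-5, 0, 4, 7] (2 swaps)
Total swaps: 2


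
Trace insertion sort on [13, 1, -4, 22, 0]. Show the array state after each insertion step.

First element 13 is already 'sorted'
Insert 1: shifted 1 elements -> [1, 13, -4, 22, 0]
Insert -4: shifted 2 elements -> [-4, 1, 13, 22, 0]
Insert 22: shifted 0 elements -> [-4, 1, 13, 22, 0]
Insert 0: shifted 3 elements -> [-4, 0, 1, 13, 22]


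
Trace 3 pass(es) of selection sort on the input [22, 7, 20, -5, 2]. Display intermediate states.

Pass 1: Select minimum -5 at index 3, swap -> [-5, 7, 20, 22, 2]
Pass 2: Select minimum 2 at index 4, swap -> [-5, 2, 20, 22, 7]
Pass 3: Select minimum 7 at index 4, swap -> [-5, 2, 7, 22, 20]


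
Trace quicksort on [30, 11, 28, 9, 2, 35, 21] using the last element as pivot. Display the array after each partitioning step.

Partition 1: pivot=21 at index 3 -> [11, 9, 2, 21, 28, 35, 30]
Partition 2: pivot=2 at index 0 -> [2, 9, 11, 21, 28, 35, 30]
Partition 3: pivot=11 at index 2 -> [2, 9, 11, 21, 28, 35, 30]
Partition 4: pivot=30 at index 5 -> [2, 9, 11, 21, 28, 30, 35]


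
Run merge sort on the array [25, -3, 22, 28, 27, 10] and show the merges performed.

Divide and conquer:
  Merge [-3] + [22] -> [-3, 22]
  Merge [25] + [-3, 22] -> [-3, 22, 25]
  Merge [27] + [10] -> [10, 27]
  Merge [28] + [10, 27] -> [10, 27, 28]
  Merge [-3, 22, 25] + [10, 27, 28] -> [-3, 10, 22, 25, 27, 28]


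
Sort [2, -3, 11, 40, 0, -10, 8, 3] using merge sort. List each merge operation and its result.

Divide and conquer:
  Merge [2] + [-3] -> [-3, 2]
  Merge [11] + [40] -> [11, 40]
  Merge [-3, 2] + [11, 40] -> [-3, 2, 11, 40]
  Merge [0] + [-10] -> [-10, 0]
  Merge [8] + [3] -> [3, 8]
  Merge [-10, 0] + [3, 8] -> [-10, 0, 3, 8]
  Merge [-3, 2, 11, 40] + [-10, 0, 3, 8] -> [-10, -3, 0, 2, 3, 8, 11, 40]


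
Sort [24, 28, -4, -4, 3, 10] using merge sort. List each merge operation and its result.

Divide and conquer:
  Merge [28] + [-4] -> [-4, 28]
  Merge [24] + [-4, 28] -> [-4, 24, 28]
  Merge [3] + [10] -> [3, 10]
  Merge [-4] + [3, 10] -> [-4, 3, 10]
  Merge [-4, 24, 28] + [-4, 3, 10] -> [-4, -4, 3, 10, 24, 28]


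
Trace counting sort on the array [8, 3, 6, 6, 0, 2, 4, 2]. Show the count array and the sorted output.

Count array: [1, 0, 2, 1, 1, 0, 2, 0, 1]
(count[i] = number of elements equal to i)
Cumulative count: [1, 1, 3, 4, 5, 5, 7, 7, 8]
Sorted: [0, 2, 2, 3, 4, 6, 6, 8]


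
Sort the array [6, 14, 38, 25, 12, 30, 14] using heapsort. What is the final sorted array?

Build heap: [38, 25, 30, 14, 12, 6, 14]
Extract 38: [30, 25, 14, 14, 12, 6, 38]
Extract 30: [25, 14, 14, 6, 12, 30, 38]
Extract 25: [14, 12, 14, 6, 25, 30, 38]
Extract 14: [14, 12, 6, 14, 25, 30, 38]
Extract 14: [12, 6, 14, 14, 25, 30, 38]
Extract 12: [6, 12, 14, 14, 25, 30, 38]


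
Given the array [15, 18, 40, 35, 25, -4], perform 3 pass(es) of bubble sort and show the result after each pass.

After pass 1: [15, 18, 35, 25, -4, 40] (3 swaps)
After pass 2: [15, 18, 25, -4, 35, 40] (2 swaps)
After pass 3: [15, 18, -4, 25, 35, 40] (1 swaps)
Total swaps: 6


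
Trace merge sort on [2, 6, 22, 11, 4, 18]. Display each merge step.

Divide and conquer:
  Merge [6] + [22] -> [6, 22]
  Merge [2] + [6, 22] -> [2, 6, 22]
  Merge [4] + [18] -> [4, 18]
  Merge [11] + [4, 18] -> [4, 11, 18]
  Merge [2, 6, 22] + [4, 11, 18] -> [2, 4, 6, 11, 18, 22]


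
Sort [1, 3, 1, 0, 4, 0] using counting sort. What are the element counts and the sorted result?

Count array: [2, 2, 0, 1, 1]
(count[i] = number of elements equal to i)
Cumulative count: [2, 4, 4, 5, 6]
Sorted: [0, 0, 1, 1, 3, 4]


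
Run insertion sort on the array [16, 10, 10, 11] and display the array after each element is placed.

First element 16 is already 'sorted'
Insert 10: shifted 1 elements -> [10, 16, 10, 11]
Insert 10: shifted 1 elements -> [10, 10, 16, 11]
Insert 11: shifted 1 elements -> [10, 10, 11, 16]


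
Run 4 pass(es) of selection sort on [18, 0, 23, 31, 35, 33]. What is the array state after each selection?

Pass 1: Select minimum 0 at index 1, swap -> [0, 18, 23, 31, 35, 33]
Pass 2: Select minimum 18 at index 1, swap -> [0, 18, 23, 31, 35, 33]
Pass 3: Select minimum 23 at index 2, swap -> [0, 18, 23, 31, 35, 33]
Pass 4: Select minimum 31 at index 3, swap -> [0, 18, 23, 31, 35, 33]


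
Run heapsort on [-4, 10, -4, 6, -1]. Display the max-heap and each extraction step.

Build heap: [10, 6, -4, -4, -1]
Extract 10: [6, -1, -4, -4, 10]
Extract 6: [-1, -4, -4, 6, 10]
Extract -1: [-4, -4, -1, 6, 10]
Extract -4: [-4, -4, -1, 6, 10]


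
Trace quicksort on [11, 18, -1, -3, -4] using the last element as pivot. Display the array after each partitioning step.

Partition 1: pivot=-4 at index 0 -> [-4, 18, -1, -3, 11]
Partition 2: pivot=11 at index 3 -> [-4, -1, -3, 11, 18]
Partition 3: pivot=-3 at index 1 -> [-4, -3, -1, 11, 18]


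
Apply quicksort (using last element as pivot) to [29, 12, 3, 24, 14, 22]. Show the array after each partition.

Partition 1: pivot=22 at index 3 -> [12, 3, 14, 22, 29, 24]
Partition 2: pivot=14 at index 2 -> [12, 3, 14, 22, 29, 24]
Partition 3: pivot=3 at index 0 -> [3, 12, 14, 22, 29, 24]
Partition 4: pivot=24 at index 4 -> [3, 12, 14, 22, 24, 29]


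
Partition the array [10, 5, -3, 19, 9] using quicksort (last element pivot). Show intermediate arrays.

Partition 1: pivot=9 at index 2 -> [5, -3, 9, 19, 10]
Partition 2: pivot=-3 at index 0 -> [-3, 5, 9, 19, 10]
Partition 3: pivot=10 at index 3 -> [-3, 5, 9, 10, 19]


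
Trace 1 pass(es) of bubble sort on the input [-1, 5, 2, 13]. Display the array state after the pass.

After pass 1: [-1, 2, 5, 13] (1 swaps)
Total swaps: 1


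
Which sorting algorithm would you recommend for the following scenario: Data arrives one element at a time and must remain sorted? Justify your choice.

Best choice: Insertion sort
Reason: Insertion sort naturally handles online/streaming input by inserting each new element into sorted position


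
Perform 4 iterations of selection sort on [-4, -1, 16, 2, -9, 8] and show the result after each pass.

Pass 1: Select minimum -9 at index 4, swap -> [-9, -1, 16, 2, -4, 8]
Pass 2: Select minimum -4 at index 4, swap -> [-9, -4, 16, 2, -1, 8]
Pass 3: Select minimum -1 at index 4, swap -> [-9, -4, -1, 2, 16, 8]
Pass 4: Select minimum 2 at index 3, swap -> [-9, -4, -1, 2, 16, 8]


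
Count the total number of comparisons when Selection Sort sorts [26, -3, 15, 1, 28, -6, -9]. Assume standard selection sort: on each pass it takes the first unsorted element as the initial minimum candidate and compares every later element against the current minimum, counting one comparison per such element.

Pass 1: scan indices 1..6 for the minimum = 6 comparison(s); min is -9, place at index 0 -> [-9, -3, 15, 1, 28, -6, 26]
Pass 2: scan indices 2..6 for the minimum = 5 comparison(s); min is -6, place at index 1 -> [-9, -6, 15, 1, 28, -3, 26]
Pass 3: scan indices 3..6 for the minimum = 4 comparison(s); min is -3, place at index 2 -> [-9, -6, -3, 1, 28, 15, 26]
Pass 4: scan indices 4..6 for the minimum = 3 comparison(s); min is 1, place at index 3 -> [-9, -6, -3, 1, 28, 15, 26]
Pass 5: scan indices 5..6 for the minimum = 2 comparison(s); min is 15, place at index 4 -> [-9, -6, -3, 1, 15, 28, 26]
Pass 6: scan indices 6..6 for the minimum = 1 comparison(s); min is 26, place at index 5 -> [-9, -6, -3, 1, 15, 26, 28]
Selection sort always scans the whole unsorted suffix, so the count is (n-1) + (n-2) + ... + 1 = n(n-1)/2 = 7*6/2 = 21 regardless of the input order.
Total comparisons: 6 + 5 + 4 + 3 + 2 + 1 = 21


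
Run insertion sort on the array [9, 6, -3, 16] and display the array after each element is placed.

First element 9 is already 'sorted'
Insert 6: shifted 1 elements -> [6, 9, -3, 16]
Insert -3: shifted 2 elements -> [-3, 6, 9, 16]
Insert 16: shifted 0 elements -> [-3, 6, 9, 16]


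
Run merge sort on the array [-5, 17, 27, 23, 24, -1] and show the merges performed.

Divide and conquer:
  Merge [17] + [27] -> [17, 27]
  Merge [-5] + [17, 27] -> [-5, 17, 27]
  Merge [24] + [-1] -> [-1, 24]
  Merge [23] + [-1, 24] -> [-1, 23, 24]
  Merge [-5, 17, 27] + [-1, 23, 24] -> [-5, -1, 17, 23, 24, 27]


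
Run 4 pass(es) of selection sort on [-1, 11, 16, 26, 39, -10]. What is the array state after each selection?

Pass 1: Select minimum -10 at index 5, swap -> [-10, 11, 16, 26, 39, -1]
Pass 2: Select minimum -1 at index 5, swap -> [-10, -1, 16, 26, 39, 11]
Pass 3: Select minimum 11 at index 5, swap -> [-10, -1, 11, 26, 39, 16]
Pass 4: Select minimum 16 at index 5, swap -> [-10, -1, 11, 16, 39, 26]


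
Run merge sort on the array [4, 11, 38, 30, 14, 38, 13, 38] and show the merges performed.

Divide and conquer:
  Merge [4] + [11] -> [4, 11]
  Merge [38] + [30] -> [30, 38]
  Merge [4, 11] + [30, 38] -> [4, 11, 30, 38]
  Merge [14] + [38] -> [14, 38]
  Merge [13] + [38] -> [13, 38]
  Merge [14, 38] + [13, 38] -> [13, 14, 38, 38]
  Merge [4, 11, 30, 38] + [13, 14, 38, 38] -> [4, 11, 13, 14, 30, 38, 38, 38]


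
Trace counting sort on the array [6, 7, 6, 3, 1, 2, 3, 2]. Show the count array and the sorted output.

Count array: [0, 1, 2, 2, 0, 0, 2, 1]
(count[i] = number of elements equal to i)
Cumulative count: [0, 1, 3, 5, 5, 5, 7, 8]
Sorted: [1, 2, 2, 3, 3, 6, 6, 7]


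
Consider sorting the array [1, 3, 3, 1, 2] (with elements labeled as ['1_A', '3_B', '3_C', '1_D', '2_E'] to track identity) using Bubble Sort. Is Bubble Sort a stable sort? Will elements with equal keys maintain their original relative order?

Trace Bubble Sort on the labeled array (the key is the number; the letter only tracks identity):
  After pass 1: [1_A, 3_B, 1_D, 2_E, 3_C]
  After pass 2: [1_A, 1_D, 2_E, 3_B, 3_C]
  After pass 3: [1_A, 1_D, 2_E, 3_B, 3_C] (no swaps, done)
Final order: [1_A, 1_D, 2_E, 3_B, 3_C]
Equal keys:
  value 1: originally 1_A, 1_D; after sorting 1_A, 1_D -> order preserved
  value 3: originally 3_B, 3_C; after sorting 3_B, 3_C -> order preserved
All equal keys kept their original relative order. Bubble Sort is stable: it only swaps adjacent elements when the left one is strictly greater, so equal keys never move past each other.
Answer: Stable


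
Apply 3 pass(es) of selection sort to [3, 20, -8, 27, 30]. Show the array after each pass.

Pass 1: Select minimum -8 at index 2, swap -> [-8, 20, 3, 27, 30]
Pass 2: Select minimum 3 at index 2, swap -> [-8, 3, 20, 27, 30]
Pass 3: Select minimum 20 at index 2, swap -> [-8, 3, 20, 27, 30]


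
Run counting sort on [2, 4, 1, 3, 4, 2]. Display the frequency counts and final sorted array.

Count array: [0, 1, 2, 1, 2]
(count[i] = number of elements equal to i)
Cumulative count: [0, 1, 3, 4, 6]
Sorted: [1, 2, 2, 3, 4, 4]


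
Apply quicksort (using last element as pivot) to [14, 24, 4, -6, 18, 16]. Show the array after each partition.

Partition 1: pivot=16 at index 3 -> [14, 4, -6, 16, 18, 24]
Partition 2: pivot=-6 at index 0 -> [-6, 4, 14, 16, 18, 24]
Partition 3: pivot=14 at index 2 -> [-6, 4, 14, 16, 18, 24]
Partition 4: pivot=24 at index 5 -> [-6, 4, 14, 16, 18, 24]


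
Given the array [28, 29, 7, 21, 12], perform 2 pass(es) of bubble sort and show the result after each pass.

After pass 1: [28, 7, 21, 12, 29] (3 swaps)
After pass 2: [7, 21, 12, 28, 29] (3 swaps)
Total swaps: 6


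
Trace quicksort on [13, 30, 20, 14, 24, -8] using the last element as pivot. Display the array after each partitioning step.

Partition 1: pivot=-8 at index 0 -> [-8, 30, 20, 14, 24, 13]
Partition 2: pivot=13 at index 1 -> [-8, 13, 20, 14, 24, 30]
Partition 3: pivot=30 at index 5 -> [-8, 13, 20, 14, 24, 30]
Partition 4: pivot=24 at index 4 -> [-8, 13, 20, 14, 24, 30]
Partition 5: pivot=14 at index 2 -> [-8, 13, 14, 20, 24, 30]


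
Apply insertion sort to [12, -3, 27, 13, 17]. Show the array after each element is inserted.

First element 12 is already 'sorted'
Insert -3: shifted 1 elements -> [-3, 12, 27, 13, 17]
Insert 27: shifted 0 elements -> [-3, 12, 27, 13, 17]
Insert 13: shifted 1 elements -> [-3, 12, 13, 27, 17]
Insert 17: shifted 1 elements -> [-3, 12, 13, 17, 27]


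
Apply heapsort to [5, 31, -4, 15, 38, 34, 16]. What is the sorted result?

Build heap: [38, 31, 34, 15, 5, -4, 16]
Extract 38: [34, 31, 16, 15, 5, -4, 38]
Extract 34: [31, 15, 16, -4, 5, 34, 38]
Extract 31: [16, 15, 5, -4, 31, 34, 38]
Extract 16: [15, -4, 5, 16, 31, 34, 38]
Extract 15: [5, -4, 15, 16, 31, 34, 38]
Extract 5: [-4, 5, 15, 16, 31, 34, 38]


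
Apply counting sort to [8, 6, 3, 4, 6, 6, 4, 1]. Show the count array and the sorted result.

Count array: [0, 1, 0, 1, 2, 0, 3, 0, 1]
(count[i] = number of elements equal to i)
Cumulative count: [0, 1, 1, 2, 4, 4, 7, 7, 8]
Sorted: [1, 3, 4, 4, 6, 6, 6, 8]


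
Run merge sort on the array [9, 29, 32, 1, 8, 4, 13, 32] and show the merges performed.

Divide and conquer:
  Merge [9] + [29] -> [9, 29]
  Merge [32] + [1] -> [1, 32]
  Merge [9, 29] + [1, 32] -> [1, 9, 29, 32]
  Merge [8] + [4] -> [4, 8]
  Merge [13] + [32] -> [13, 32]
  Merge [4, 8] + [13, 32] -> [4, 8, 13, 32]
  Merge [1, 9, 29, 32] + [4, 8, 13, 32] -> [1, 4, 8, 9, 13, 29, 32, 32]


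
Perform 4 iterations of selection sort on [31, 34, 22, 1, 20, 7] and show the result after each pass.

Pass 1: Select minimum 1 at index 3, swap -> [1, 34, 22, 31, 20, 7]
Pass 2: Select minimum 7 at index 5, swap -> [1, 7, 22, 31, 20, 34]
Pass 3: Select minimum 20 at index 4, swap -> [1, 7, 20, 31, 22, 34]
Pass 4: Select minimum 22 at index 4, swap -> [1, 7, 20, 22, 31, 34]


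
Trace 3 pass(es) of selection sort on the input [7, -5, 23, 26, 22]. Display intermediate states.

Pass 1: Select minimum -5 at index 1, swap -> [-5, 7, 23, 26, 22]
Pass 2: Select minimum 7 at index 1, swap -> [-5, 7, 23, 26, 22]
Pass 3: Select minimum 22 at index 4, swap -> [-5, 7, 22, 26, 23]


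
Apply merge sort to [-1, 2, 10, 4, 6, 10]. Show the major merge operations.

Divide and conquer:
  Merge [2] + [10] -> [2, 10]
  Merge [-1] + [2, 10] -> [-1, 2, 10]
  Merge [6] + [10] -> [6, 10]
  Merge [4] + [6, 10] -> [4, 6, 10]
  Merge [-1, 2, 10] + [4, 6, 10] -> [-1, 2, 4, 6, 10, 10]


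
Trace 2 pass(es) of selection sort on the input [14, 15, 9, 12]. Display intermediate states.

Pass 1: Select minimum 9 at index 2, swap -> [9, 15, 14, 12]
Pass 2: Select minimum 12 at index 3, swap -> [9, 12, 14, 15]


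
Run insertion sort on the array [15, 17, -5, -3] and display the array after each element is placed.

First element 15 is already 'sorted'
Insert 17: shifted 0 elements -> [15, 17, -5, -3]
Insert -5: shifted 2 elements -> [-5, 15, 17, -3]
Insert -3: shifted 2 elements -> [-5, -3, 15, 17]


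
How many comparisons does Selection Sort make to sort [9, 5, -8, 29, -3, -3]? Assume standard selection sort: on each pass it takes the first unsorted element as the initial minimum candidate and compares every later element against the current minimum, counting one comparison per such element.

Pass 1: scan indices 1..5 for the minimum = 5 comparison(s); min is -8, place at index 0 -> [-8, 5, 9, 29, -3, -3]
Pass 2: scan indices 2..5 for the minimum = 4 comparison(s); min is -3, place at index 1 -> [-8, -3, 9, 29, 5, -3]
Pass 3: scan indices 3..5 for the minimum = 3 comparison(s); min is -3, place at index 2 -> [-8, -3, -3, 29, 5, 9]
Pass 4: scan indices 4..5 for the minimum = 2 comparison(s); min is 5, place at index 3 -> [-8, -3, -3, 5, 29, 9]
Pass 5: scan indices 5..5 for the minimum = 1 comparison(s); min is 9, place at index 4 -> [-8, -3, -3, 5, 9, 29]
Selection sort always scans the whole unsorted suffix, so the count is (n-1) + (n-2) + ... + 1 = n(n-1)/2 = 6*5/2 = 15 regardless of the input order.
Total comparisons: 5 + 4 + 3 + 2 + 1 = 15


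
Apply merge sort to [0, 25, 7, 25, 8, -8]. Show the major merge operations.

Divide and conquer:
  Merge [25] + [7] -> [7, 25]
  Merge [0] + [7, 25] -> [0, 7, 25]
  Merge [8] + [-8] -> [-8, 8]
  Merge [25] + [-8, 8] -> [-8, 8, 25]
  Merge [0, 7, 25] + [-8, 8, 25] -> [-8, 0, 7, 8, 25, 25]


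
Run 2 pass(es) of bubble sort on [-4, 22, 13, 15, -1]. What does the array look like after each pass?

After pass 1: [-4, 13, 15, -1, 22] (3 swaps)
After pass 2: [-4, 13, -1, 15, 22] (1 swaps)
Total swaps: 4


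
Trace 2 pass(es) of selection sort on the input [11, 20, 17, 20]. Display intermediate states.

Pass 1: Select minimum 11 at index 0, swap -> [11, 20, 17, 20]
Pass 2: Select minimum 17 at index 2, swap -> [11, 17, 20, 20]


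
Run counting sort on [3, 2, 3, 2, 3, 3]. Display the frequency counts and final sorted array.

Count array: [0, 0, 2, 4]
(count[i] = number of elements equal to i)
Cumulative count: [0, 0, 2, 6]
Sorted: [2, 2, 3, 3, 3, 3]


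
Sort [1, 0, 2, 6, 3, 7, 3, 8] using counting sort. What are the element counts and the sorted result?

Count array: [1, 1, 1, 2, 0, 0, 1, 1, 1]
(count[i] = number of elements equal to i)
Cumulative count: [1, 2, 3, 5, 5, 5, 6, 7, 8]
Sorted: [0, 1, 2, 3, 3, 6, 7, 8]


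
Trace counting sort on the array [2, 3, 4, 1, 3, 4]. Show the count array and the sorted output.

Count array: [0, 1, 1, 2, 2]
(count[i] = number of elements equal to i)
Cumulative count: [0, 1, 2, 4, 6]
Sorted: [1, 2, 3, 3, 4, 4]


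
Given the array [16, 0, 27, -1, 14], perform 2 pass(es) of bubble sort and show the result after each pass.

After pass 1: [0, 16, -1, 14, 27] (3 swaps)
After pass 2: [0, -1, 14, 16, 27] (2 swaps)
Total swaps: 5


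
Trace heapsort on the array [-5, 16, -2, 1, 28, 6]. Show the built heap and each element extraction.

Build heap: [28, 16, 6, 1, -5, -2]
Extract 28: [16, 1, 6, -2, -5, 28]
Extract 16: [6, 1, -5, -2, 16, 28]
Extract 6: [1, -2, -5, 6, 16, 28]
Extract 1: [-2, -5, 1, 6, 16, 28]
Extract -2: [-5, -2, 1, 6, 16, 28]


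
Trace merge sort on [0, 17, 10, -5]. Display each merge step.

Divide and conquer:
  Merge [0] + [17] -> [0, 17]
  Merge [10] + [-5] -> [-5, 10]
  Merge [0, 17] + [-5, 10] -> [-5, 0, 10, 17]


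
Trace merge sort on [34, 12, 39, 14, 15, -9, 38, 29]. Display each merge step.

Divide and conquer:
  Merge [34] + [12] -> [12, 34]
  Merge [39] + [14] -> [14, 39]
  Merge [12, 34] + [14, 39] -> [12, 14, 34, 39]
  Merge [15] + [-9] -> [-9, 15]
  Merge [38] + [29] -> [29, 38]
  Merge [-9, 15] + [29, 38] -> [-9, 15, 29, 38]
  Merge [12, 14, 34, 39] + [-9, 15, 29, 38] -> [-9, 12, 14, 15, 29, 34, 38, 39]


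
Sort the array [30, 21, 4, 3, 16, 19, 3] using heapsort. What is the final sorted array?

Build heap: [30, 21, 19, 3, 16, 4, 3]
Extract 30: [21, 16, 19, 3, 3, 4, 30]
Extract 21: [19, 16, 4, 3, 3, 21, 30]
Extract 19: [16, 3, 4, 3, 19, 21, 30]
Extract 16: [4, 3, 3, 16, 19, 21, 30]
Extract 4: [3, 3, 4, 16, 19, 21, 30]
Extract 3: [3, 3, 4, 16, 19, 21, 30]


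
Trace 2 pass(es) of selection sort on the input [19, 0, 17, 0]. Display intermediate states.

Pass 1: Select minimum 0 at index 1, swap -> [0, 19, 17, 0]
Pass 2: Select minimum 0 at index 3, swap -> [0, 0, 17, 19]


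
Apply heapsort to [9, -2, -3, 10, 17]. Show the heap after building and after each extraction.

Build heap: [17, 10, -3, 9, -2]
Extract 17: [10, 9, -3, -2, 17]
Extract 10: [9, -2, -3, 10, 17]
Extract 9: [-2, -3, 9, 10, 17]
Extract -2: [-3, -2, 9, 10, 17]


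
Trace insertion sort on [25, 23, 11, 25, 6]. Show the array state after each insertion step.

First element 25 is already 'sorted'
Insert 23: shifted 1 elements -> [23, 25, 11, 25, 6]
Insert 11: shifted 2 elements -> [11, 23, 25, 25, 6]
Insert 25: shifted 0 elements -> [11, 23, 25, 25, 6]
Insert 6: shifted 4 elements -> [6, 11, 23, 25, 25]


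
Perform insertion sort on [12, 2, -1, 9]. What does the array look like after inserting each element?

First element 12 is already 'sorted'
Insert 2: shifted 1 elements -> [2, 12, -1, 9]
Insert -1: shifted 2 elements -> [-1, 2, 12, 9]
Insert 9: shifted 1 elements -> [-1, 2, 9, 12]


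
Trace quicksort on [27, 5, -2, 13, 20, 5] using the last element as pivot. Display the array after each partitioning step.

Partition 1: pivot=5 at index 2 -> [5, -2, 5, 13, 20, 27]
Partition 2: pivot=-2 at index 0 -> [-2, 5, 5, 13, 20, 27]
Partition 3: pivot=27 at index 5 -> [-2, 5, 5, 13, 20, 27]
Partition 4: pivot=20 at index 4 -> [-2, 5, 5, 13, 20, 27]


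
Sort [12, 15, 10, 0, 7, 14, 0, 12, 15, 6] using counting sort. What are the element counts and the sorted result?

Count array: [2, 0, 0, 0, 0, 0, 1, 1, 0, 0, 1, 0, 2, 0, 1, 2]
(count[i] = number of elements equal to i)
Cumulative count: [2, 2, 2, 2, 2, 2, 3, 4, 4, 4, 5, 5, 7, 7, 8, 10]
Sorted: [0, 0, 6, 7, 10, 12, 12, 14, 15, 15]


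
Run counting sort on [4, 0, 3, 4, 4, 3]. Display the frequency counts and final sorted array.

Count array: [1, 0, 0, 2, 3]
(count[i] = number of elements equal to i)
Cumulative count: [1, 1, 1, 3, 6]
Sorted: [0, 3, 3, 4, 4, 4]


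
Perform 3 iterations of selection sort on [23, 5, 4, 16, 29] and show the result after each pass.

Pass 1: Select minimum 4 at index 2, swap -> [4, 5, 23, 16, 29]
Pass 2: Select minimum 5 at index 1, swap -> [4, 5, 23, 16, 29]
Pass 3: Select minimum 16 at index 3, swap -> [4, 5, 16, 23, 29]


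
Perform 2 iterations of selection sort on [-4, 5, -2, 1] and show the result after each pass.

Pass 1: Select minimum -4 at index 0, swap -> [-4, 5, -2, 1]
Pass 2: Select minimum -2 at index 2, swap -> [-4, -2, 5, 1]


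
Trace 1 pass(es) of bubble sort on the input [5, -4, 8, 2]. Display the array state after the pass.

After pass 1: [-4, 5, 2, 8] (2 swaps)
Total swaps: 2


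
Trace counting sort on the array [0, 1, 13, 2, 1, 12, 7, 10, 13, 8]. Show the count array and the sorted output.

Count array: [1, 2, 1, 0, 0, 0, 0, 1, 1, 0, 1, 0, 1, 2]
(count[i] = number of elements equal to i)
Cumulative count: [1, 3, 4, 4, 4, 4, 4, 5, 6, 6, 7, 7, 8, 10]
Sorted: [0, 1, 1, 2, 7, 8, 10, 12, 13, 13]


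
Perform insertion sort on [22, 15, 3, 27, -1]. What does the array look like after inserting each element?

First element 22 is already 'sorted'
Insert 15: shifted 1 elements -> [15, 22, 3, 27, -1]
Insert 3: shifted 2 elements -> [3, 15, 22, 27, -1]
Insert 27: shifted 0 elements -> [3, 15, 22, 27, -1]
Insert -1: shifted 4 elements -> [-1, 3, 15, 22, 27]


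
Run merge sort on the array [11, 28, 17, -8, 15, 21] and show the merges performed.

Divide and conquer:
  Merge [28] + [17] -> [17, 28]
  Merge [11] + [17, 28] -> [11, 17, 28]
  Merge [15] + [21] -> [15, 21]
  Merge [-8] + [15, 21] -> [-8, 15, 21]
  Merge [11, 17, 28] + [-8, 15, 21] -> [-8, 11, 15, 17, 21, 28]


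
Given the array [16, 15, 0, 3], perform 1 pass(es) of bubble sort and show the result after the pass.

After pass 1: [15, 0, 3, 16] (3 swaps)
Total swaps: 3


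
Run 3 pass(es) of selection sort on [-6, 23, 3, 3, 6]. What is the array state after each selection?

Pass 1: Select minimum -6 at index 0, swap -> [-6, 23, 3, 3, 6]
Pass 2: Select minimum 3 at index 2, swap -> [-6, 3, 23, 3, 6]
Pass 3: Select minimum 3 at index 3, swap -> [-6, 3, 3, 23, 6]


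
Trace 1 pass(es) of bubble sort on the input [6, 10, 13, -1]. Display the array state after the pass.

After pass 1: [6, 10, -1, 13] (1 swaps)
Total swaps: 1


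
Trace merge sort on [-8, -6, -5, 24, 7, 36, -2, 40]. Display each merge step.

Divide and conquer:
  Merge [-8] + [-6] -> [-8, -6]
  Merge [-5] + [24] -> [-5, 24]
  Merge [-8, -6] + [-5, 24] -> [-8, -6, -5, 24]
  Merge [7] + [36] -> [7, 36]
  Merge [-2] + [40] -> [-2, 40]
  Merge [7, 36] + [-2, 40] -> [-2, 7, 36, 40]
  Merge [-8, -6, -5, 24] + [-2, 7, 36, 40] -> [-8, -6, -5, -2, 7, 24, 36, 40]


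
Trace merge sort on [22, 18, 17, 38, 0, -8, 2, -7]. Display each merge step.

Divide and conquer:
  Merge [22] + [18] -> [18, 22]
  Merge [17] + [38] -> [17, 38]
  Merge [18, 22] + [17, 38] -> [17, 18, 22, 38]
  Merge [0] + [-8] -> [-8, 0]
  Merge [2] + [-7] -> [-7, 2]
  Merge [-8, 0] + [-7, 2] -> [-8, -7, 0, 2]
  Merge [17, 18, 22, 38] + [-8, -7, 0, 2] -> [-8, -7, 0, 2, 17, 18, 22, 38]


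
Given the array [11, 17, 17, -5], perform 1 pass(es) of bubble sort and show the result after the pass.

After pass 1: [11, 17, -5, 17] (1 swaps)
Total swaps: 1


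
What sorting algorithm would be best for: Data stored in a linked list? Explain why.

Best choice: Merge sort
Reason: Merge sort doesn't require random access; can be done in O(1) extra space for linked lists


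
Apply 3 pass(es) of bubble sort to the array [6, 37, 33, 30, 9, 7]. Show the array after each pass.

After pass 1: [6, 33, 30, 9, 7, 37] (4 swaps)
After pass 2: [6, 30, 9, 7, 33, 37] (3 swaps)
After pass 3: [6, 9, 7, 30, 33, 37] (2 swaps)
Total swaps: 9


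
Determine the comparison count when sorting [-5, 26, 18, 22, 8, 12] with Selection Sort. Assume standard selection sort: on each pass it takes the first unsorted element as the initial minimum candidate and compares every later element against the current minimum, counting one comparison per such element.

Pass 1: scan indices 1..5 for the minimum = 5 comparison(s); min is -5, place at index 0 -> [-5, 26, 18, 22, 8, 12]
Pass 2: scan indices 2..5 for the minimum = 4 comparison(s); min is 8, place at index 1 -> [-5, 8, 18, 22, 26, 12]
Pass 3: scan indices 3..5 for the minimum = 3 comparison(s); min is 12, place at index 2 -> [-5, 8, 12, 22, 26, 18]
Pass 4: scan indices 4..5 for the minimum = 2 comparison(s); min is 18, place at index 3 -> [-5, 8, 12, 18, 26, 22]
Pass 5: scan indices 5..5 for the minimum = 1 comparison(s); min is 22, place at index 4 -> [-5, 8, 12, 18, 22, 26]
Selection sort always scans the whole unsorted suffix, so the count is (n-1) + (n-2) + ... + 1 = n(n-1)/2 = 6*5/2 = 15 regardless of the input order.
Total comparisons: 5 + 4 + 3 + 2 + 1 = 15


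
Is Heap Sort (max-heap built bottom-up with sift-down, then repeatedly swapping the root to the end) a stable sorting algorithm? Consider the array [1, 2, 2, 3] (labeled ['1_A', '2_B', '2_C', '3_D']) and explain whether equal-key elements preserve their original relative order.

Trace Heap Sort on the labeled array (the key is the number; the letter only tracks identity):
  Build max-heap: [3_D, 2_B, 2_C, 1_A]
  Swap root 3_D to index 3, re-heapify first 3 -> [2_B, 1_A, 2_C, 3_D]
  Swap root 2_B to index 2, re-heapify first 2 -> [2_C, 1_A, 2_B, 3_D]
  Swap root 2_C to index 1, re-heapify first 1 -> [1_A, 2_C, 2_B, 3_D]
Final order: [1_A, 2_C, 2_B, 3_D]
Equal keys:
  value 2: originally 2_B, 2_C; after sorting 2_C, 2_B -> order changed
Equal keys were reordered, so Heap Sort is not stable: heap construction and root-to-end swaps move elements without regard to the original order of equal keys. (One such input is enough; an unstable sort may happen to preserve order on other inputs, but it gives no guarantee.)
Answer: Not stable


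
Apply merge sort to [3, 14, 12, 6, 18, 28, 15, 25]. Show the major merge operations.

Divide and conquer:
  Merge [3] + [14] -> [3, 14]
  Merge [12] + [6] -> [6, 12]
  Merge [3, 14] + [6, 12] -> [3, 6, 12, 14]
  Merge [18] + [28] -> [18, 28]
  Merge [15] + [25] -> [15, 25]
  Merge [18, 28] + [15, 25] -> [15, 18, 25, 28]
  Merge [3, 6, 12, 14] + [15, 18, 25, 28] -> [3, 6, 12, 14, 15, 18, 25, 28]


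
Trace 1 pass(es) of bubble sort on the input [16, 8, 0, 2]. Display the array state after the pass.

After pass 1: [8, 0, 2, 16] (3 swaps)
Total swaps: 3


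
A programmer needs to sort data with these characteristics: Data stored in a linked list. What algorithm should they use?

Best choice: Merge sort
Reason: Merge sort doesn't require random access; can be done in O(1) extra space for linked lists


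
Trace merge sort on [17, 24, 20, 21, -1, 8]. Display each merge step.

Divide and conquer:
  Merge [24] + [20] -> [20, 24]
  Merge [17] + [20, 24] -> [17, 20, 24]
  Merge [-1] + [8] -> [-1, 8]
  Merge [21] + [-1, 8] -> [-1, 8, 21]
  Merge [17, 20, 24] + [-1, 8, 21] -> [-1, 8, 17, 20, 21, 24]


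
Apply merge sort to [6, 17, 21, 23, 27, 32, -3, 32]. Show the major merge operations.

Divide and conquer:
  Merge [6] + [17] -> [6, 17]
  Merge [21] + [23] -> [21, 23]
  Merge [6, 17] + [21, 23] -> [6, 17, 21, 23]
  Merge [27] + [32] -> [27, 32]
  Merge [-3] + [32] -> [-3, 32]
  Merge [27, 32] + [-3, 32] -> [-3, 27, 32, 32]
  Merge [6, 17, 21, 23] + [-3, 27, 32, 32] -> [-3, 6, 17, 21, 23, 27, 32, 32]


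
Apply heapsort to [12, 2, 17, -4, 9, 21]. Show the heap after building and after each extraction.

Build heap: [21, 9, 17, -4, 2, 12]
Extract 21: [17, 9, 12, -4, 2, 21]
Extract 17: [12, 9, 2, -4, 17, 21]
Extract 12: [9, -4, 2, 12, 17, 21]
Extract 9: [2, -4, 9, 12, 17, 21]
Extract 2: [-4, 2, 9, 12, 17, 21]


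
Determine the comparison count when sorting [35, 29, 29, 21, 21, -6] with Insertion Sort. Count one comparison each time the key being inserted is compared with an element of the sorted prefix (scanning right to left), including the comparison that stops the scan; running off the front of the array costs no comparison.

Insert 29: 35 > 29 (shift), reached front = 1 comparison(s) -> [29, 35, 29, 21, 21, -6]
Insert 29: 35 > 29 (shift), 29 <= 29 (stop) = 2 comparison(s) -> [29, 29, 35, 21, 21, -6]
Insert 21: 35 > 21 (shift), 29 > 21 (shift), 29 > 21 (shift), reached front = 3 comparison(s) -> [21, 29, 29, 35, 21, -6]
Insert 21: 35 > 21 (shift), 29 > 21 (shift), 29 > 21 (shift), 21 <= 21 (stop) = 4 comparison(s) -> [21, 21, 29, 29, 35, -6]
Insert -6: 35 > -6 (shift), 29 > -6 (shift), 29 > -6 (shift), 21 > -6 (shift), 21 > -6 (shift), reached front = 5 comparison(s) -> [-6, 21, 21, 29, 29, 35]
Total comparisons: 1 + 2 + 3 + 4 + 5 = 15


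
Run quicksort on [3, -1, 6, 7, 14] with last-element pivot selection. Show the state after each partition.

Partition 1: pivot=14 at index 4 -> [3, -1, 6, 7, 14]
Partition 2: pivot=7 at index 3 -> [3, -1, 6, 7, 14]
Partition 3: pivot=6 at index 2 -> [3, -1, 6, 7, 14]
Partition 4: pivot=-1 at index 0 -> [-1, 3, 6, 7, 14]


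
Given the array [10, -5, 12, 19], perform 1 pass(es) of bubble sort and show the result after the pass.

After pass 1: [-5, 10, 12, 19] (1 swaps)
Total swaps: 1


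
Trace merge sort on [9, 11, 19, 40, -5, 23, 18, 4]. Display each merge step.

Divide and conquer:
  Merge [9] + [11] -> [9, 11]
  Merge [19] + [40] -> [19, 40]
  Merge [9, 11] + [19, 40] -> [9, 11, 19, 40]
  Merge [-5] + [23] -> [-5, 23]
  Merge [18] + [4] -> [4, 18]
  Merge [-5, 23] + [4, 18] -> [-5, 4, 18, 23]
  Merge [9, 11, 19, 40] + [-5, 4, 18, 23] -> [-5, 4, 9, 11, 18, 19, 23, 40]


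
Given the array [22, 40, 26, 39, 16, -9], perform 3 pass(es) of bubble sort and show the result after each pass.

After pass 1: [22, 26, 39, 16, -9, 40] (4 swaps)
After pass 2: [22, 26, 16, -9, 39, 40] (2 swaps)
After pass 3: [22, 16, -9, 26, 39, 40] (2 swaps)
Total swaps: 8


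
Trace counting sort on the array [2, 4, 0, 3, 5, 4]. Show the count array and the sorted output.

Count array: [1, 0, 1, 1, 2, 1]
(count[i] = number of elements equal to i)
Cumulative count: [1, 1, 2, 3, 5, 6]
Sorted: [0, 2, 3, 4, 4, 5]


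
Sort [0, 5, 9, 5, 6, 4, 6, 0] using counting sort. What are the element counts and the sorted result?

Count array: [2, 0, 0, 0, 1, 2, 2, 0, 0, 1]
(count[i] = number of elements equal to i)
Cumulative count: [2, 2, 2, 2, 3, 5, 7, 7, 7, 8]
Sorted: [0, 0, 4, 5, 5, 6, 6, 9]


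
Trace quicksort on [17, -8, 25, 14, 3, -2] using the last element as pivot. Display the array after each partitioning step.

Partition 1: pivot=-2 at index 1 -> [-8, -2, 25, 14, 3, 17]
Partition 2: pivot=17 at index 4 -> [-8, -2, 14, 3, 17, 25]
Partition 3: pivot=3 at index 2 -> [-8, -2, 3, 14, 17, 25]
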